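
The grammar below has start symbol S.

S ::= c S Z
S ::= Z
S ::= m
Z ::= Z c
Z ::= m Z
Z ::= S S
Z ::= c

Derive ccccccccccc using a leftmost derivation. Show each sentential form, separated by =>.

S => cSZ   [S ::= c S Z]
cSZ => ccSZZ   [S ::= c S Z]
ccSZZ => cccSZZZ   [S ::= c S Z]
cccSZZZ => ccccSZZZZ   [S ::= c S Z]
ccccSZZZZ => cccccSZZZZZ   [S ::= c S Z]
cccccSZZZZZ => cccccZZZZZZ   [S ::= Z]
cccccZZZZZZ => ccccccZZZZZ   [Z ::= c]
ccccccZZZZZ => cccccccZZZZ   [Z ::= c]
cccccccZZZZ => ccccccccZZZ   [Z ::= c]
ccccccccZZZ => cccccccccZZ   [Z ::= c]
cccccccccZZ => ccccccccccZ   [Z ::= c]
ccccccccccZ => ccccccccccc   [Z ::= c]

S => cSZ => ccSZZ => cccSZZZ => ccccSZZZZ => cccccSZZZZZ => cccccZZZZZZ => ccccccZZZZZ => cccccccZZZZ => ccccccccZZZ => cccccccccZZ => ccccccccccZ => ccccccccccc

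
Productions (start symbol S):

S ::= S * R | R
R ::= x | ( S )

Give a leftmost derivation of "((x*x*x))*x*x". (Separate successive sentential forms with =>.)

S => S*R   [S ::= S * R]
S*R => S*R*R   [S ::= S * R]
S*R*R => R*R*R   [S ::= R]
R*R*R => (S)*R*R   [R ::= ( S )]
(S)*R*R => (R)*R*R   [S ::= R]
(R)*R*R => ((S))*R*R   [R ::= ( S )]
((S))*R*R => ((S*R))*R*R   [S ::= S * R]
((S*R))*R*R => ((S*R*R))*R*R   [S ::= S * R]
((S*R*R))*R*R => ((R*R*R))*R*R   [S ::= R]
((R*R*R))*R*R => ((x*R*R))*R*R   [R ::= x]
((x*R*R))*R*R => ((x*x*R))*R*R   [R ::= x]
((x*x*R))*R*R => ((x*x*x))*R*R   [R ::= x]
((x*x*x))*R*R => ((x*x*x))*x*R   [R ::= x]
((x*x*x))*x*R => ((x*x*x))*x*x   [R ::= x]

S=>S*R=>S*R*R=>R*R*R=>(S)*R*R=>(R)*R*R=>((S))*R*R=>((S*R))*R*R=>((S*R*R))*R*R=>((R*R*R))*R*R=>((x*R*R))*R*R=>((x*x*R))*R*R=>((x*x*x))*R*R=>((x*x*x))*x*R=>((x*x*x))*x*x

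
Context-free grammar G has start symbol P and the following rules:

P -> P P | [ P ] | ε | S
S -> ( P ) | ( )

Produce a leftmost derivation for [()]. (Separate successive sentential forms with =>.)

P => [P] => [PP] => [PPP] => [PPPP] => [SPPP] => [()PPP] => [()PP] => [()P] => [()]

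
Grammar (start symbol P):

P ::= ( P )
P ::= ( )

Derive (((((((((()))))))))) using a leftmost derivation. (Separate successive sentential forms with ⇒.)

P ⇒ (P) ⇒ ((P)) ⇒ (((P))) ⇒ ((((P)))) ⇒ (((((P))))) ⇒ ((((((P)))))) ⇒ (((((((P))))))) ⇒ ((((((((P)))))))) ⇒ (((((((((P))))))))) ⇒ (((((((((())))))))))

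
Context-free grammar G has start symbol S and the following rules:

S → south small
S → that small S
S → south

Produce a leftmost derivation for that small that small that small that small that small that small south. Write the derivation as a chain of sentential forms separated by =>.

S => that small S => that small that small S => that small that small that small S => that small that small that small that small S => that small that small that small that small that small S => that small that small that small that small that small that small S => that small that small that small that small that small that small south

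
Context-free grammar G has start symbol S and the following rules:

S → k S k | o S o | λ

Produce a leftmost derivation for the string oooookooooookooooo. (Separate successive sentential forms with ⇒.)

S⇒oSo⇒ooSoo⇒oooSooo⇒ooooSoooo⇒oooooSooooo⇒oooookSkooooo⇒oooookoSokooooo⇒oooookooSookooooo⇒oooookoooSoookooooo⇒oooookooooookooooo

S ⇒ oSo   [S → o S o]
oSo ⇒ ooSoo   [S → o S o]
ooSoo ⇒ oooSooo   [S → o S o]
oooSooo ⇒ ooooSoooo   [S → o S o]
ooooSoooo ⇒ oooooSooooo   [S → o S o]
oooooSooooo ⇒ oooookSkooooo   [S → k S k]
oooookSkooooo ⇒ oooookoSokooooo   [S → o S o]
oooookoSokooooo ⇒ oooookooSookooooo   [S → o S o]
oooookooSookooooo ⇒ oooookoooSoookooooo   [S → o S o]
oooookoooSoookooooo ⇒ oooookooooookooooo   [S → λ]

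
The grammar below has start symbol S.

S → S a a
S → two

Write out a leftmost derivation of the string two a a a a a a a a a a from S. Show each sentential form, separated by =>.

S => S a a => S a a a a => S a a a a a a => S a a a a a a a a => S a a a a a a a a a a => two a a a a a a a a a a

S => S a a   [S → S a a]
S a a => S a a a a   [S → S a a]
S a a a a => S a a a a a a   [S → S a a]
S a a a a a a => S a a a a a a a a   [S → S a a]
S a a a a a a a a => S a a a a a a a a a a   [S → S a a]
S a a a a a a a a a a => two a a a a a a a a a a   [S → two]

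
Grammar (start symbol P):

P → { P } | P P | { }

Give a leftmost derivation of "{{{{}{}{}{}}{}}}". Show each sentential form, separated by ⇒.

P ⇒ {P} ⇒ {{P}} ⇒ {{PP}} ⇒ {{{P}P}} ⇒ {{{PP}P}} ⇒ {{{PPP}P}} ⇒ {{{PPPP}P}} ⇒ {{{{}PPP}P}} ⇒ {{{{}{}PP}P}} ⇒ {{{{}{}{}P}P}} ⇒ {{{{}{}{}{}}P}} ⇒ {{{{}{}{}{}}{}}}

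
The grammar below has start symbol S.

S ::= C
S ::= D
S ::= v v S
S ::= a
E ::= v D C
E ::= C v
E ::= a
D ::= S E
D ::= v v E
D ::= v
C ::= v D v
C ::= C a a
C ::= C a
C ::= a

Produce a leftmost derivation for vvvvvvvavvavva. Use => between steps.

S => vvS   [S ::= v v S]
vvS => vvD   [S ::= D]
vvD => vvSE   [D ::= S E]
vvSE => vvvvSE   [S ::= v v S]
vvvvSE => vvvvDE   [S ::= D]
vvvvDE => vvvvvvEE   [D ::= v v E]
vvvvvvEE => vvvvvvCvE   [E ::= C v]
vvvvvvCvE => vvvvvvvDvvE   [C ::= v D v]
vvvvvvvDvvE => vvvvvvvSEvvE   [D ::= S E]
vvvvvvvSEvvE => vvvvvvvaEvvE   [S ::= a]
vvvvvvvaEvvE => vvvvvvvavDCvvE   [E ::= v D C]
vvvvvvvavDCvvE => vvvvvvvavvCvvE   [D ::= v]
vvvvvvvavvCvvE => vvvvvvvavvavvE   [C ::= a]
vvvvvvvavvavvE => vvvvvvvavvavva   [E ::= a]

S => vvS => vvD => vvSE => vvvvSE => vvvvDE => vvvvvvEE => vvvvvvCvE => vvvvvvvDvvE => vvvvvvvSEvvE => vvvvvvvaEvvE => vvvvvvvavDCvvE => vvvvvvvavvCvvE => vvvvvvvavvavvE => vvvvvvvavvavva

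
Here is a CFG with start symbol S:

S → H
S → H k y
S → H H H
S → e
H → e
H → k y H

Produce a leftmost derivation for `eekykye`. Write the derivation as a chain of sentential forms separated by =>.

S => HHH => eHH => eeH => eekyH => eekykyH => eekykye

S => HHH   [S → H H H]
HHH => eHH   [H → e]
eHH => eeH   [H → e]
eeH => eekyH   [H → k y H]
eekyH => eekykyH   [H → k y H]
eekykyH => eekykye   [H → e]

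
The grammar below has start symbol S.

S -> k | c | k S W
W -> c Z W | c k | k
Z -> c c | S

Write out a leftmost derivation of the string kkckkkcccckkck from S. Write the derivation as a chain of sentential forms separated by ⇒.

S ⇒ kSW   [S -> k S W]
kSW ⇒ kkW   [S -> k]
kkW ⇒ kkcZW   [W -> c Z W]
kkcZW ⇒ kkcSW   [Z -> S]
kkcSW ⇒ kkckSWW   [S -> k S W]
kkckSWW ⇒ kkckkSWWW   [S -> k S W]
kkckkSWWW ⇒ kkckkkWWW   [S -> k]
kkckkkWWW ⇒ kkckkkcZWWW   [W -> c Z W]
kkckkkcZWWW ⇒ kkckkkcccWWW   [Z -> c c]
kkckkkcccWWW ⇒ kkckkkcccckWW   [W -> c k]
kkckkkcccckWW ⇒ kkckkkcccckkW   [W -> k]
kkckkkcccckkW ⇒ kkckkkcccckkck   [W -> c k]

S⇒kSW⇒kkW⇒kkcZW⇒kkcSW⇒kkckSWW⇒kkckkSWWW⇒kkckkkWWW⇒kkckkkcZWWW⇒kkckkkcccWWW⇒kkckkkcccckWW⇒kkckkkcccckkW⇒kkckkkcccckkck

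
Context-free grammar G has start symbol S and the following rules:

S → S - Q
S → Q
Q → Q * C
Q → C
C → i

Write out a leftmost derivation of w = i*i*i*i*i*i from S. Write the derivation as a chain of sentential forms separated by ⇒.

S ⇒ Q   [S → Q]
Q ⇒ Q*C   [Q → Q * C]
Q*C ⇒ Q*C*C   [Q → Q * C]
Q*C*C ⇒ Q*C*C*C   [Q → Q * C]
Q*C*C*C ⇒ Q*C*C*C*C   [Q → Q * C]
Q*C*C*C*C ⇒ Q*C*C*C*C*C   [Q → Q * C]
Q*C*C*C*C*C ⇒ C*C*C*C*C*C   [Q → C]
C*C*C*C*C*C ⇒ i*C*C*C*C*C   [C → i]
i*C*C*C*C*C ⇒ i*i*C*C*C*C   [C → i]
i*i*C*C*C*C ⇒ i*i*i*C*C*C   [C → i]
i*i*i*C*C*C ⇒ i*i*i*i*C*C   [C → i]
i*i*i*i*C*C ⇒ i*i*i*i*i*C   [C → i]
i*i*i*i*i*C ⇒ i*i*i*i*i*i   [C → i]

S ⇒ Q ⇒ Q*C ⇒ Q*C*C ⇒ Q*C*C*C ⇒ Q*C*C*C*C ⇒ Q*C*C*C*C*C ⇒ C*C*C*C*C*C ⇒ i*C*C*C*C*C ⇒ i*i*C*C*C*C ⇒ i*i*i*C*C*C ⇒ i*i*i*i*C*C ⇒ i*i*i*i*i*C ⇒ i*i*i*i*i*i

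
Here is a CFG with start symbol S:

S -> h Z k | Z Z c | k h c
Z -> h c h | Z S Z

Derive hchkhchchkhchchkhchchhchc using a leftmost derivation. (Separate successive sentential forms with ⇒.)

S ⇒ ZZc   [S -> Z Z c]
ZZc ⇒ ZSZZc   [Z -> Z S Z]
ZSZZc ⇒ ZSZSZZc   [Z -> Z S Z]
ZSZSZZc ⇒ ZSZSZSZZc   [Z -> Z S Z]
ZSZSZSZZc ⇒ hchSZSZSZZc   [Z -> h c h]
hchSZSZSZZc ⇒ hchkhcZSZSZZc   [S -> k h c]
hchkhcZSZSZZc ⇒ hchkhchchSZSZZc   [Z -> h c h]
hchkhchchSZSZZc ⇒ hchkhchchkhcZSZZc   [S -> k h c]
hchkhchchkhcZSZZc ⇒ hchkhchchkhchchSZZc   [Z -> h c h]
hchkhchchkhchchSZZc ⇒ hchkhchchkhchchkhcZZc   [S -> k h c]
hchkhchchkhchchkhcZZc ⇒ hchkhchchkhchchkhchchZc   [Z -> h c h]
hchkhchchkhchchkhchchZc ⇒ hchkhchchkhchchkhchchhchc   [Z -> h c h]

S ⇒ ZZc ⇒ ZSZZc ⇒ ZSZSZZc ⇒ ZSZSZSZZc ⇒ hchSZSZSZZc ⇒ hchkhcZSZSZZc ⇒ hchkhchchSZSZZc ⇒ hchkhchchkhcZSZZc ⇒ hchkhchchkhchchSZZc ⇒ hchkhchchkhchchkhcZZc ⇒ hchkhchchkhchchkhchchZc ⇒ hchkhchchkhchchkhchchhchc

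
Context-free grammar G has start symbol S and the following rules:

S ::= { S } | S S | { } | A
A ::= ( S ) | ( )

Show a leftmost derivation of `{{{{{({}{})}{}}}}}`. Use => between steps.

S => {S} => {{S}} => {{{S}}} => {{{{S}}}} => {{{{SS}}}} => {{{{{S}S}}}} => {{{{{A}S}}}} => {{{{{(S)}S}}}} => {{{{{(SS)}S}}}} => {{{{{({}S)}S}}}} => {{{{{({}{})}S}}}} => {{{{{({}{})}{}}}}}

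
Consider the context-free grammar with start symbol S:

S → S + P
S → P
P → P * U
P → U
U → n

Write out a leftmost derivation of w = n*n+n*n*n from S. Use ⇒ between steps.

S ⇒ S+P ⇒ P+P ⇒ P*U+P ⇒ U*U+P ⇒ n*U+P ⇒ n*n+P ⇒ n*n+P*U ⇒ n*n+P*U*U ⇒ n*n+U*U*U ⇒ n*n+n*U*U ⇒ n*n+n*n*U ⇒ n*n+n*n*n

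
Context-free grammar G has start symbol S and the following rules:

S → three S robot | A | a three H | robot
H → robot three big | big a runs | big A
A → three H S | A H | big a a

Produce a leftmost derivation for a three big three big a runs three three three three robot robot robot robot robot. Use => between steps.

S => a three H => a three big A => a three big three H S => a three big three big a runs S => a three big three big a runs three S robot => a three big three big a runs three three S robot robot => a three big three big a runs three three three S robot robot robot => a three big three big a runs three three three three S robot robot robot robot => a three big three big a runs three three three three robot robot robot robot robot

S => a three H   [S → a three H]
a three H => a three big A   [H → big A]
a three big A => a three big three H S   [A → three H S]
a three big three H S => a three big three big a runs S   [H → big a runs]
a three big three big a runs S => a three big three big a runs three S robot   [S → three S robot]
a three big three big a runs three S robot => a three big three big a runs three three S robot robot   [S → three S robot]
a three big three big a runs three three S robot robot => a three big three big a runs three three three S robot robot robot   [S → three S robot]
a three big three big a runs three three three S robot robot robot => a three big three big a runs three three three three S robot robot robot robot   [S → three S robot]
a three big three big a runs three three three three S robot robot robot robot => a three big three big a runs three three three three robot robot robot robot robot   [S → robot]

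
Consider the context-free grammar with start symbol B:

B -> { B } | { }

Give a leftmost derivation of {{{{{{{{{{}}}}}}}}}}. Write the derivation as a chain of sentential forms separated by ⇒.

B ⇒ {B}   [B -> { B }]
{B} ⇒ {{B}}   [B -> { B }]
{{B}} ⇒ {{{B}}}   [B -> { B }]
{{{B}}} ⇒ {{{{B}}}}   [B -> { B }]
{{{{B}}}} ⇒ {{{{{B}}}}}   [B -> { B }]
{{{{{B}}}}} ⇒ {{{{{{B}}}}}}   [B -> { B }]
{{{{{{B}}}}}} ⇒ {{{{{{{B}}}}}}}   [B -> { B }]
{{{{{{{B}}}}}}} ⇒ {{{{{{{{B}}}}}}}}   [B -> { B }]
{{{{{{{{B}}}}}}}} ⇒ {{{{{{{{{B}}}}}}}}}   [B -> { B }]
{{{{{{{{{B}}}}}}}}} ⇒ {{{{{{{{{{}}}}}}}}}}   [B -> { }]

B ⇒ {B} ⇒ {{B}} ⇒ {{{B}}} ⇒ {{{{B}}}} ⇒ {{{{{B}}}}} ⇒ {{{{{{B}}}}}} ⇒ {{{{{{{B}}}}}}} ⇒ {{{{{{{{B}}}}}}}} ⇒ {{{{{{{{{B}}}}}}}}} ⇒ {{{{{{{{{{}}}}}}}}}}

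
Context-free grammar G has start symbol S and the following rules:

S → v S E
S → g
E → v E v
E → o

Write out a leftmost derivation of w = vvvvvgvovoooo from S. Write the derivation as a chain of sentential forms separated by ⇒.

S ⇒ vSE   [S → v S E]
vSE ⇒ vvSEE   [S → v S E]
vvSEE ⇒ vvvSEEE   [S → v S E]
vvvSEEE ⇒ vvvvSEEEE   [S → v S E]
vvvvSEEEE ⇒ vvvvvSEEEEE   [S → v S E]
vvvvvSEEEEE ⇒ vvvvvgEEEEE   [S → g]
vvvvvgEEEEE ⇒ vvvvvgvEvEEEE   [E → v E v]
vvvvvgvEvEEEE ⇒ vvvvvgvovEEEE   [E → o]
vvvvvgvovEEEE ⇒ vvvvvgvovoEEE   [E → o]
vvvvvgvovoEEE ⇒ vvvvvgvovooEE   [E → o]
vvvvvgvovooEE ⇒ vvvvvgvovoooE   [E → o]
vvvvvgvovoooE ⇒ vvvvvgvovoooo   [E → o]

S⇒vSE⇒vvSEE⇒vvvSEEE⇒vvvvSEEEE⇒vvvvvSEEEEE⇒vvvvvgEEEEE⇒vvvvvgvEvEEEE⇒vvvvvgvovEEEE⇒vvvvvgvovoEEE⇒vvvvvgvovooEE⇒vvvvvgvovoooE⇒vvvvvgvovoooo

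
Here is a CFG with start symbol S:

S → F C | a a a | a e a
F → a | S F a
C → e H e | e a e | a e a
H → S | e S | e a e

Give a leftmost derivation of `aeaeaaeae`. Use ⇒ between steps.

S ⇒ FC ⇒ SFaC ⇒ FCFaC ⇒ aCFaC ⇒ aeaeFaC ⇒ aeaeaaC ⇒ aeaeaaeae

S ⇒ FC   [S → F C]
FC ⇒ SFaC   [F → S F a]
SFaC ⇒ FCFaC   [S → F C]
FCFaC ⇒ aCFaC   [F → a]
aCFaC ⇒ aeaeFaC   [C → e a e]
aeaeFaC ⇒ aeaeaaC   [F → a]
aeaeaaC ⇒ aeaeaaeae   [C → e a e]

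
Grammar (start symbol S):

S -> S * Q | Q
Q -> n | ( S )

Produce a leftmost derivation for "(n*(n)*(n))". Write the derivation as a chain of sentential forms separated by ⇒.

S ⇒ Q ⇒ (S) ⇒ (S*Q) ⇒ (S*Q*Q) ⇒ (Q*Q*Q) ⇒ (n*Q*Q) ⇒ (n*(S)*Q) ⇒ (n*(Q)*Q) ⇒ (n*(n)*Q) ⇒ (n*(n)*(S)) ⇒ (n*(n)*(Q)) ⇒ (n*(n)*(n))

S ⇒ Q   [S -> Q]
Q ⇒ (S)   [Q -> ( S )]
(S) ⇒ (S*Q)   [S -> S * Q]
(S*Q) ⇒ (S*Q*Q)   [S -> S * Q]
(S*Q*Q) ⇒ (Q*Q*Q)   [S -> Q]
(Q*Q*Q) ⇒ (n*Q*Q)   [Q -> n]
(n*Q*Q) ⇒ (n*(S)*Q)   [Q -> ( S )]
(n*(S)*Q) ⇒ (n*(Q)*Q)   [S -> Q]
(n*(Q)*Q) ⇒ (n*(n)*Q)   [Q -> n]
(n*(n)*Q) ⇒ (n*(n)*(S))   [Q -> ( S )]
(n*(n)*(S)) ⇒ (n*(n)*(Q))   [S -> Q]
(n*(n)*(Q)) ⇒ (n*(n)*(n))   [Q -> n]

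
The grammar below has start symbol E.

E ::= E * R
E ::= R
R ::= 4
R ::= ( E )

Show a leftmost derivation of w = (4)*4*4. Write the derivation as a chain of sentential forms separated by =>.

E => E*R   [E ::= E * R]
E*R => E*R*R   [E ::= E * R]
E*R*R => R*R*R   [E ::= R]
R*R*R => (E)*R*R   [R ::= ( E )]
(E)*R*R => (R)*R*R   [E ::= R]
(R)*R*R => (4)*R*R   [R ::= 4]
(4)*R*R => (4)*4*R   [R ::= 4]
(4)*4*R => (4)*4*4   [R ::= 4]

E => E*R => E*R*R => R*R*R => (E)*R*R => (R)*R*R => (4)*R*R => (4)*4*R => (4)*4*4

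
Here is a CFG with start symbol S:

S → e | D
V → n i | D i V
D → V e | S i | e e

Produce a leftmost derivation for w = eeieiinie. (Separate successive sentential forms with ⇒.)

S ⇒ D   [S → D]
D ⇒ Ve   [D → V e]
Ve ⇒ DiVe   [V → D i V]
DiVe ⇒ eeiVe   [D → e e]
eeiVe ⇒ eeiDiVe   [V → D i V]
eeiDiVe ⇒ eeiSiiVe   [D → S i]
eeiSiiVe ⇒ eeieiiVe   [S → e]
eeieiiVe ⇒ eeieiinie   [V → n i]

S⇒D⇒Ve⇒DiVe⇒eeiVe⇒eeiDiVe⇒eeiSiiVe⇒eeieiiVe⇒eeieiinie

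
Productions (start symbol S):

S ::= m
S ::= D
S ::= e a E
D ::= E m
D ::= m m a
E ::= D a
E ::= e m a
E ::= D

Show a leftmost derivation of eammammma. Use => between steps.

S => eaE => eaDa => eaEma => eaDma => eaEmma => eaDmma => eaEmmma => eaDmmma => eammammma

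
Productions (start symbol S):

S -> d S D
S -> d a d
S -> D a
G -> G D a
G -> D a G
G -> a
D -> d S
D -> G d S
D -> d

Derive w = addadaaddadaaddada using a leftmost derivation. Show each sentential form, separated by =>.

S => Da => GdSa => DaGdSa => GdSaGdSa => DaGdSaGdSa => GdSaGdSaGdSa => adSaGdSaGdSa => addadaGdSaGdSa => addadaadSaGdSa => addadaaddadaGdSa => addadaaddadaadSa => addadaaddadaaddada

S => Da   [S -> D a]
Da => GdSa   [D -> G d S]
GdSa => DaGdSa   [G -> D a G]
DaGdSa => GdSaGdSa   [D -> G d S]
GdSaGdSa => DaGdSaGdSa   [G -> D a G]
DaGdSaGdSa => GdSaGdSaGdSa   [D -> G d S]
GdSaGdSaGdSa => adSaGdSaGdSa   [G -> a]
adSaGdSaGdSa => addadaGdSaGdSa   [S -> d a d]
addadaGdSaGdSa => addadaadSaGdSa   [G -> a]
addadaadSaGdSa => addadaaddadaGdSa   [S -> d a d]
addadaaddadaGdSa => addadaaddadaadSa   [G -> a]
addadaaddadaadSa => addadaaddadaaddada   [S -> d a d]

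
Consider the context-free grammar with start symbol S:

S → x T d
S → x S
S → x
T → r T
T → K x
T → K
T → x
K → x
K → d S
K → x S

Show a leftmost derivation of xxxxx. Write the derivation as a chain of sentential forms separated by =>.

S => xS => xxS => xxxS => xxxxS => xxxxx

S => xS   [S → x S]
xS => xxS   [S → x S]
xxS => xxxS   [S → x S]
xxxS => xxxxS   [S → x S]
xxxxS => xxxxx   [S → x]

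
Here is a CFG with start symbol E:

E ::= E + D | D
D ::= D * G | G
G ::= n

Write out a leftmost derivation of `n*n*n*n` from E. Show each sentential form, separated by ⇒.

E⇒D⇒D*G⇒D*G*G⇒D*G*G*G⇒G*G*G*G⇒n*G*G*G⇒n*n*G*G⇒n*n*n*G⇒n*n*n*n

E ⇒ D   [E ::= D]
D ⇒ D*G   [D ::= D * G]
D*G ⇒ D*G*G   [D ::= D * G]
D*G*G ⇒ D*G*G*G   [D ::= D * G]
D*G*G*G ⇒ G*G*G*G   [D ::= G]
G*G*G*G ⇒ n*G*G*G   [G ::= n]
n*G*G*G ⇒ n*n*G*G   [G ::= n]
n*n*G*G ⇒ n*n*n*G   [G ::= n]
n*n*n*G ⇒ n*n*n*n   [G ::= n]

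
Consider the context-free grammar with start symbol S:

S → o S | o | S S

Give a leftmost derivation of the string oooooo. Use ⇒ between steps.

S ⇒ SS   [S → S S]
SS ⇒ oSS   [S → o S]
oSS ⇒ oSSS   [S → S S]
oSSS ⇒ oSSSS   [S → S S]
oSSSS ⇒ ooSSS   [S → o]
ooSSS ⇒ oooSS   [S → o]
oooSS ⇒ ooooSS   [S → o S]
ooooSS ⇒ oooooS   [S → o]
oooooS ⇒ oooooo   [S → o]

S⇒SS⇒oSS⇒oSSS⇒oSSSS⇒ooSSS⇒oooSS⇒ooooSS⇒oooooS⇒oooooo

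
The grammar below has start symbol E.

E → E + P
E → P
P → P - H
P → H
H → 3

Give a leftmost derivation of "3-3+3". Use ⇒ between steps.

E⇒E+P⇒P+P⇒P-H+P⇒H-H+P⇒3-H+P⇒3-3+P⇒3-3+H⇒3-3+3

E ⇒ E+P   [E → E + P]
E+P ⇒ P+P   [E → P]
P+P ⇒ P-H+P   [P → P - H]
P-H+P ⇒ H-H+P   [P → H]
H-H+P ⇒ 3-H+P   [H → 3]
3-H+P ⇒ 3-3+P   [H → 3]
3-3+P ⇒ 3-3+H   [P → H]
3-3+H ⇒ 3-3+3   [H → 3]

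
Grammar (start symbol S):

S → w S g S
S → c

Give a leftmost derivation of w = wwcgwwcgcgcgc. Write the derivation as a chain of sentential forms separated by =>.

S=>wSgS=>wwSgSgS=>wwcgSgS=>wwcgwSgSgS=>wwcgwwSgSgSgS=>wwcgwwcgSgSgS=>wwcgwwcgcgSgS=>wwcgwwcgcgcgS=>wwcgwwcgcgcgc

S => wSgS   [S → w S g S]
wSgS => wwSgSgS   [S → w S g S]
wwSgSgS => wwcgSgS   [S → c]
wwcgSgS => wwcgwSgSgS   [S → w S g S]
wwcgwSgSgS => wwcgwwSgSgSgS   [S → w S g S]
wwcgwwSgSgSgS => wwcgwwcgSgSgS   [S → c]
wwcgwwcgSgSgS => wwcgwwcgcgSgS   [S → c]
wwcgwwcgcgSgS => wwcgwwcgcgcgS   [S → c]
wwcgwwcgcgcgS => wwcgwwcgcgcgc   [S → c]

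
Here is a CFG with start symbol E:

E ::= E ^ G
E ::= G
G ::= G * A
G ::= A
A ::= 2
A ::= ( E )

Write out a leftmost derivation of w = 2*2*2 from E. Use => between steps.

E => G   [E ::= G]
G => G*A   [G ::= G * A]
G*A => G*A*A   [G ::= G * A]
G*A*A => A*A*A   [G ::= A]
A*A*A => 2*A*A   [A ::= 2]
2*A*A => 2*2*A   [A ::= 2]
2*2*A => 2*2*2   [A ::= 2]

E => G => G*A => G*A*A => A*A*A => 2*A*A => 2*2*A => 2*2*2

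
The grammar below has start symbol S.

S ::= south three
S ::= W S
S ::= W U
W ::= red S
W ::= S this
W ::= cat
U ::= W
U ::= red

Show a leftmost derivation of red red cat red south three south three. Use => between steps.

S => W S   [S ::= W S]
W S => red S S   [W ::= red S]
red S S => red W S S   [S ::= W S]
red W S S => red red S S S   [W ::= red S]
red red S S S => red red W U S S   [S ::= W U]
red red W U S S => red red cat U S S   [W ::= cat]
red red cat U S S => red red cat red S S   [U ::= red]
red red cat red S S => red red cat red south three S   [S ::= south three]
red red cat red south three S => red red cat red south three south three   [S ::= south three]

S => W S => red S S => red W S S => red red S S S => red red W U S S => red red cat U S S => red red cat red S S => red red cat red south three S => red red cat red south three south three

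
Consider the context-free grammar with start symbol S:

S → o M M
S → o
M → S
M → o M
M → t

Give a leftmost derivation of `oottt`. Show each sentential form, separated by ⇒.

S ⇒ oMM ⇒ oSM ⇒ ooMMM ⇒ ootMM ⇒ oottM ⇒ oottt

S ⇒ oMM   [S → o M M]
oMM ⇒ oSM   [M → S]
oSM ⇒ ooMMM   [S → o M M]
ooMMM ⇒ ootMM   [M → t]
ootMM ⇒ oottM   [M → t]
oottM ⇒ oottt   [M → t]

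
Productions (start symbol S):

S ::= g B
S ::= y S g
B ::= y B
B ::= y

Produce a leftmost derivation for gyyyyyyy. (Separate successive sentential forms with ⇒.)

S⇒gB⇒gyB⇒gyyB⇒gyyyB⇒gyyyyB⇒gyyyyyB⇒gyyyyyyB⇒gyyyyyyy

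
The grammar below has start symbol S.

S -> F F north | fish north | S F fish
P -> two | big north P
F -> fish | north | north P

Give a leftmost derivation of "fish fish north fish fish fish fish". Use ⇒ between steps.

S ⇒ S F fish ⇒ S F fish F fish ⇒ F F north F fish F fish ⇒ fish F north F fish F fish ⇒ fish fish north F fish F fish ⇒ fish fish north fish fish F fish ⇒ fish fish north fish fish fish fish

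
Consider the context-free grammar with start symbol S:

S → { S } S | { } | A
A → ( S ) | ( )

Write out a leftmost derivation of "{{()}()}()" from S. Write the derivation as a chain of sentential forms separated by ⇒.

S⇒{S}S⇒{{S}S}S⇒{{A}S}S⇒{{()}S}S⇒{{()}A}S⇒{{()}()}S⇒{{()}()}A⇒{{()}()}()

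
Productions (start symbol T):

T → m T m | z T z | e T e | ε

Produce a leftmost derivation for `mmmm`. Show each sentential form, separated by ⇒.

T⇒mTm⇒mmTmm⇒mmmm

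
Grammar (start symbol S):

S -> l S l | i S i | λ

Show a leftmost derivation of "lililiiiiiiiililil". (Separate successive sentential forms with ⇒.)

S ⇒ lSl   [S -> l S l]
lSl ⇒ liSil   [S -> i S i]
liSil ⇒ lilSlil   [S -> l S l]
lilSlil ⇒ liliSilil   [S -> i S i]
liliSilil ⇒ lililSlilil   [S -> l S l]
lililSlilil ⇒ lililiSililil   [S -> i S i]
lililiSililil ⇒ lililiiSiililil   [S -> i S i]
lililiiSiililil ⇒ lililiiiSiiililil   [S -> i S i]
lililiiiSiiililil ⇒ lililiiiiSiiiililil   [S -> i S i]
lililiiiiSiiiililil ⇒ lililiiiiiiiililil   [S -> λ]

S ⇒ lSl ⇒ liSil ⇒ lilSlil ⇒ liliSilil ⇒ lililSlilil ⇒ lililiSililil ⇒ lililiiSiililil ⇒ lililiiiSiiililil ⇒ lililiiiiSiiiililil ⇒ lililiiiiiiiililil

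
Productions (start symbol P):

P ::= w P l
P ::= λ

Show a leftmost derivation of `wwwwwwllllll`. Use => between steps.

P => wPl   [P ::= w P l]
wPl => wwPll   [P ::= w P l]
wwPll => wwwPlll   [P ::= w P l]
wwwPlll => wwwwPllll   [P ::= w P l]
wwwwPllll => wwwwwPlllll   [P ::= w P l]
wwwwwPlllll => wwwwwwPllllll   [P ::= w P l]
wwwwwwPllllll => wwwwwwllllll   [P ::= λ]

P => wPl => wwPll => wwwPlll => wwwwPllll => wwwwwPlllll => wwwwwwPllllll => wwwwwwllllll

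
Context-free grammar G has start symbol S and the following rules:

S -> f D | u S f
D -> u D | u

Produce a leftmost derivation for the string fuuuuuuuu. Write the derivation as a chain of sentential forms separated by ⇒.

S ⇒ fD   [S -> f D]
fD ⇒ fuD   [D -> u D]
fuD ⇒ fuuD   [D -> u D]
fuuD ⇒ fuuuD   [D -> u D]
fuuuD ⇒ fuuuuD   [D -> u D]
fuuuuD ⇒ fuuuuuD   [D -> u D]
fuuuuuD ⇒ fuuuuuuD   [D -> u D]
fuuuuuuD ⇒ fuuuuuuuD   [D -> u D]
fuuuuuuuD ⇒ fuuuuuuuu   [D -> u]

S ⇒ fD ⇒ fuD ⇒ fuuD ⇒ fuuuD ⇒ fuuuuD ⇒ fuuuuuD ⇒ fuuuuuuD ⇒ fuuuuuuuD ⇒ fuuuuuuuu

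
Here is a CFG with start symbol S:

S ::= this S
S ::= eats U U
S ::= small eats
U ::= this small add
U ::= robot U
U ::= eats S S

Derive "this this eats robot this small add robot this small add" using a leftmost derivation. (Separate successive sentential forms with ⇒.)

S ⇒ this S ⇒ this this S ⇒ this this eats U U ⇒ this this eats robot U U ⇒ this this eats robot this small add U ⇒ this this eats robot this small add robot U ⇒ this this eats robot this small add robot this small add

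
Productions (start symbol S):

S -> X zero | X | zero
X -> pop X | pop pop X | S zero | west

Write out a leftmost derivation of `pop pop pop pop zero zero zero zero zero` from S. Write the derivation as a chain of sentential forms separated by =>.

S => X zero => pop X zero => pop pop X zero => pop pop S zero zero => pop pop X zero zero zero => pop pop pop X zero zero zero => pop pop pop pop X zero zero zero => pop pop pop pop S zero zero zero zero => pop pop pop pop zero zero zero zero zero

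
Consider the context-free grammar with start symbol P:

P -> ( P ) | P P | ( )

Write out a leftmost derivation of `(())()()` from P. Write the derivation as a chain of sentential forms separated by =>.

P => PP   [P -> P P]
PP => (P)P   [P -> ( P )]
(P)P => (())P   [P -> ( )]
(())P => (())PP   [P -> P P]
(())PP => (())()P   [P -> ( )]
(())()P => (())()()   [P -> ( )]

P => PP => (P)P => (())P => (())PP => (())()P => (())()()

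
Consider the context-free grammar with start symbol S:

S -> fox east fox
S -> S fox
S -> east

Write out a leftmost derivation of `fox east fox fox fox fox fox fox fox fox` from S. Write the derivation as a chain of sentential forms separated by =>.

S => S fox => S fox fox => S fox fox fox => S fox fox fox fox => S fox fox fox fox fox => S fox fox fox fox fox fox => S fox fox fox fox fox fox fox => fox east fox fox fox fox fox fox fox fox

S => S fox   [S -> S fox]
S fox => S fox fox   [S -> S fox]
S fox fox => S fox fox fox   [S -> S fox]
S fox fox fox => S fox fox fox fox   [S -> S fox]
S fox fox fox fox => S fox fox fox fox fox   [S -> S fox]
S fox fox fox fox fox => S fox fox fox fox fox fox   [S -> S fox]
S fox fox fox fox fox fox => S fox fox fox fox fox fox fox   [S -> S fox]
S fox fox fox fox fox fox fox => fox east fox fox fox fox fox fox fox fox   [S -> fox east fox]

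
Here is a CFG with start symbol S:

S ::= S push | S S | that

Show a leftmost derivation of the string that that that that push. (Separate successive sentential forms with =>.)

S => S push   [S ::= S push]
S push => S S push   [S ::= S S]
S S push => that S push   [S ::= that]
that S push => that S S push   [S ::= S S]
that S S push => that S S S push   [S ::= S S]
that S S S push => that that S S push   [S ::= that]
that that S S push => that that that S push   [S ::= that]
that that that S push => that that that that push   [S ::= that]

S => S push => S S push => that S push => that S S push => that S S S push => that that S S push => that that that S push => that that that that push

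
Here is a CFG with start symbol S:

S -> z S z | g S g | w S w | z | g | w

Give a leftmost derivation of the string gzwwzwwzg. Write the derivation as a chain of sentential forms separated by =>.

S => gSg => gzSzg => gzwSwzg => gzwwSwwzg => gzwwzwwzg

S => gSg   [S -> g S g]
gSg => gzSzg   [S -> z S z]
gzSzg => gzwSwzg   [S -> w S w]
gzwSwzg => gzwwSwwzg   [S -> w S w]
gzwwSwwzg => gzwwzwwzg   [S -> z]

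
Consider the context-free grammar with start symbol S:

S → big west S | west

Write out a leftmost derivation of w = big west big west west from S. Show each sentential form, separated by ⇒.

S ⇒ big west S   [S → big west S]
big west S ⇒ big west big west S   [S → big west S]
big west big west S ⇒ big west big west west   [S → west]

S ⇒ big west S ⇒ big west big west S ⇒ big west big west west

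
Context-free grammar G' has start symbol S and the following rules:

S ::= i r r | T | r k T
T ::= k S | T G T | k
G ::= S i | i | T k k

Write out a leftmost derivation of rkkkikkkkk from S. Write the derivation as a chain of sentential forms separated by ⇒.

S⇒rkT⇒rkTGT⇒rkkSGT⇒rkkTGT⇒rkkkGT⇒rkkkiT⇒rkkkiTGT⇒rkkkikGT⇒rkkkikTkkT⇒rkkkikkkkT⇒rkkkikkkkk

S ⇒ rkT   [S ::= r k T]
rkT ⇒ rkTGT   [T ::= T G T]
rkTGT ⇒ rkkSGT   [T ::= k S]
rkkSGT ⇒ rkkTGT   [S ::= T]
rkkTGT ⇒ rkkkGT   [T ::= k]
rkkkGT ⇒ rkkkiT   [G ::= i]
rkkkiT ⇒ rkkkiTGT   [T ::= T G T]
rkkkiTGT ⇒ rkkkikGT   [T ::= k]
rkkkikGT ⇒ rkkkikTkkT   [G ::= T k k]
rkkkikTkkT ⇒ rkkkikkkkT   [T ::= k]
rkkkikkkkT ⇒ rkkkikkkkk   [T ::= k]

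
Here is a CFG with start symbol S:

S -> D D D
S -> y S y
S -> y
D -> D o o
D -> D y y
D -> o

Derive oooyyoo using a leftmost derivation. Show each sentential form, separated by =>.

S=>DDD=>oDD=>ooD=>ooDoo=>ooDyyoo=>oooyyoo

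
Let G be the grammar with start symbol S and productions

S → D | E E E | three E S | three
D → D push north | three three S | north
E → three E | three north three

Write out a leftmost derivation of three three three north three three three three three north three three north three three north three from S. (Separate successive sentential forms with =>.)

S => three E S => three three E S => three three three north three S => three three three north three E E E => three three three north three three E E E => three three three north three three three E E E => three three three north three three three three E E E => three three three north three three three three three north three E E => three three three north three three three three three north three three north three E => three three three north three three three three three north three three north three three north three

S => three E S   [S → three E S]
three E S => three three E S   [E → three E]
three three E S => three three three north three S   [E → three north three]
three three three north three S => three three three north three E E E   [S → E E E]
three three three north three E E E => three three three north three three E E E   [E → three E]
three three three north three three E E E => three three three north three three three E E E   [E → three E]
three three three north three three three E E E => three three three north three three three three E E E   [E → three E]
three three three north three three three three E E E => three three three north three three three three three north three E E   [E → three north three]
three three three north three three three three three north three E E => three three three north three three three three three north three three north three E   [E → three north three]
three three three north three three three three three north three three north three E => three three three north three three three three three north three three north three three north three   [E → three north three]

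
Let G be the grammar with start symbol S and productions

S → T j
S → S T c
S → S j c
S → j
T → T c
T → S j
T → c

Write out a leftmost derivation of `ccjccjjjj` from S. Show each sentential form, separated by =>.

S => Tj   [S → T j]
Tj => Sjj   [T → S j]
Sjj => Tjjj   [S → T j]
Tjjj => Sjjjj   [T → S j]
Sjjjj => STcjjjj   [S → S T c]
STcjjjj => TjTcjjjj   [S → T j]
TjTcjjjj => TcjTcjjjj   [T → T c]
TcjTcjjjj => ccjTcjjjj   [T → c]
ccjTcjjjj => ccjccjjjj   [T → c]

S => Tj => Sjj => Tjjj => Sjjjj => STcjjjj => TjTcjjjj => TcjTcjjjj => ccjTcjjjj => ccjccjjjj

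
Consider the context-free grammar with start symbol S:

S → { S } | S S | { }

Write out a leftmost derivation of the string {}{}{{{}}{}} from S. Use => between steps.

S => SS   [S → S S]
SS => {}S   [S → { }]
{}S => {}SS   [S → S S]
{}SS => {}{}S   [S → { }]
{}{}S => {}{}{S}   [S → { S }]
{}{}{S} => {}{}{SS}   [S → S S]
{}{}{SS} => {}{}{{S}S}   [S → { S }]
{}{}{{S}S} => {}{}{{{}}S}   [S → { }]
{}{}{{{}}S} => {}{}{{{}}{}}   [S → { }]

S=>SS=>{}S=>{}SS=>{}{}S=>{}{}{S}=>{}{}{SS}=>{}{}{{S}S}=>{}{}{{{}}S}=>{}{}{{{}}{}}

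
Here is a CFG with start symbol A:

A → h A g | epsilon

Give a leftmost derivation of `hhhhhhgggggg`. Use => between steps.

A => hAg => hhAgg => hhhAggg => hhhhAgggg => hhhhhAggggg => hhhhhhAgggggg => hhhhhhgggggg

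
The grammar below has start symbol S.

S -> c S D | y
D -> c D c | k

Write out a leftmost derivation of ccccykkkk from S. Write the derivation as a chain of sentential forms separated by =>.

S => cSD   [S -> c S D]
cSD => ccSDD   [S -> c S D]
ccSDD => cccSDDD   [S -> c S D]
cccSDDD => ccccSDDDD   [S -> c S D]
ccccSDDDD => ccccyDDDD   [S -> y]
ccccyDDDD => ccccykDDD   [D -> k]
ccccykDDD => ccccykkDD   [D -> k]
ccccykkDD => ccccykkkD   [D -> k]
ccccykkkD => ccccykkkk   [D -> k]

S => cSD => ccSDD => cccSDDD => ccccSDDDD => ccccyDDDD => ccccykDDD => ccccykkDD => ccccykkkD => ccccykkkk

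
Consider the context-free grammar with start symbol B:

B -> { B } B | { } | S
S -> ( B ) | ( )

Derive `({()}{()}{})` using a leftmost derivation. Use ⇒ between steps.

B ⇒ S ⇒ (B) ⇒ ({B}B) ⇒ ({S}B) ⇒ ({()}B) ⇒ ({()}{B}B) ⇒ ({()}{S}B) ⇒ ({()}{()}B) ⇒ ({()}{()}{})

B ⇒ S   [B -> S]
S ⇒ (B)   [S -> ( B )]
(B) ⇒ ({B}B)   [B -> { B } B]
({B}B) ⇒ ({S}B)   [B -> S]
({S}B) ⇒ ({()}B)   [S -> ( )]
({()}B) ⇒ ({()}{B}B)   [B -> { B } B]
({()}{B}B) ⇒ ({()}{S}B)   [B -> S]
({()}{S}B) ⇒ ({()}{()}B)   [S -> ( )]
({()}{()}B) ⇒ ({()}{()}{})   [B -> { }]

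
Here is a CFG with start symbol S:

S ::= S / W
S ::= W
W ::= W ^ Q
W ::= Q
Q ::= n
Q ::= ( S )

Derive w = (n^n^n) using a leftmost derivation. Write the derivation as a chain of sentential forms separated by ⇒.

S ⇒ W   [S ::= W]
W ⇒ Q   [W ::= Q]
Q ⇒ (S)   [Q ::= ( S )]
(S) ⇒ (W)   [S ::= W]
(W) ⇒ (W^Q)   [W ::= W ^ Q]
(W^Q) ⇒ (W^Q^Q)   [W ::= W ^ Q]
(W^Q^Q) ⇒ (Q^Q^Q)   [W ::= Q]
(Q^Q^Q) ⇒ (n^Q^Q)   [Q ::= n]
(n^Q^Q) ⇒ (n^n^Q)   [Q ::= n]
(n^n^Q) ⇒ (n^n^n)   [Q ::= n]

S⇒W⇒Q⇒(S)⇒(W)⇒(W^Q)⇒(W^Q^Q)⇒(Q^Q^Q)⇒(n^Q^Q)⇒(n^n^Q)⇒(n^n^n)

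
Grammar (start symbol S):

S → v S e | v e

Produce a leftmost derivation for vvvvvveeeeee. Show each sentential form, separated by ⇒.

S ⇒ vSe   [S → v S e]
vSe ⇒ vvSee   [S → v S e]
vvSee ⇒ vvvSeee   [S → v S e]
vvvSeee ⇒ vvvvSeeee   [S → v S e]
vvvvSeeee ⇒ vvvvvSeeeee   [S → v S e]
vvvvvSeeeee ⇒ vvvvvveeeeee   [S → v e]

S⇒vSe⇒vvSee⇒vvvSeee⇒vvvvSeeee⇒vvvvvSeeeee⇒vvvvvveeeeee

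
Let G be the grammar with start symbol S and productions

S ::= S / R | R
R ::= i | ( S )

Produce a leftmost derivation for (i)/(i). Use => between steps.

S => S/R => R/R => (S)/R => (R)/R => (i)/R => (i)/(S) => (i)/(R) => (i)/(i)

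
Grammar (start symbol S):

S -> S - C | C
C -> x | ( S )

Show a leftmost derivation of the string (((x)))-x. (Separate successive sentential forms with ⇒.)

S⇒S-C⇒C-C⇒(S)-C⇒(C)-C⇒((S))-C⇒((C))-C⇒(((S)))-C⇒(((C)))-C⇒(((x)))-C⇒(((x)))-x

S ⇒ S-C   [S -> S - C]
S-C ⇒ C-C   [S -> C]
C-C ⇒ (S)-C   [C -> ( S )]
(S)-C ⇒ (C)-C   [S -> C]
(C)-C ⇒ ((S))-C   [C -> ( S )]
((S))-C ⇒ ((C))-C   [S -> C]
((C))-C ⇒ (((S)))-C   [C -> ( S )]
(((S)))-C ⇒ (((C)))-C   [S -> C]
(((C)))-C ⇒ (((x)))-C   [C -> x]
(((x)))-C ⇒ (((x)))-x   [C -> x]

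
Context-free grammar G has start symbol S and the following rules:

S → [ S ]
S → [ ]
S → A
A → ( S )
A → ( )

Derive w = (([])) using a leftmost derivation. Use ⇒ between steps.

S ⇒ A   [S → A]
A ⇒ (S)   [A → ( S )]
(S) ⇒ (A)   [S → A]
(A) ⇒ ((S))   [A → ( S )]
((S)) ⇒ (([]))   [S → [ ]]

S ⇒ A ⇒ (S) ⇒ (A) ⇒ ((S)) ⇒ (([]))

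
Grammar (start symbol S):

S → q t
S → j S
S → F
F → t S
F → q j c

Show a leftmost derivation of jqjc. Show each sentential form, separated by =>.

S => jS   [S → j S]
jS => jF   [S → F]
jF => jqjc   [F → q j c]

S => jS => jF => jqjc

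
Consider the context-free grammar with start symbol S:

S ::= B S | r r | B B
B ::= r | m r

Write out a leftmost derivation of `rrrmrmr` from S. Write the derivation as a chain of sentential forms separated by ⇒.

S ⇒ BS ⇒ rS ⇒ rBS ⇒ rrS ⇒ rrBS ⇒ rrrS ⇒ rrrBB ⇒ rrrmrB ⇒ rrrmrmr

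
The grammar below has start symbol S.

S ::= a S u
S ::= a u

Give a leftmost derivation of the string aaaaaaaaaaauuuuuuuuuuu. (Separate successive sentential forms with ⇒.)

S ⇒ aSu ⇒ aaSuu ⇒ aaaSuuu ⇒ aaaaSuuuu ⇒ aaaaaSuuuuu ⇒ aaaaaaSuuuuuu ⇒ aaaaaaaSuuuuuuu ⇒ aaaaaaaaSuuuuuuuu ⇒ aaaaaaaaaSuuuuuuuuu ⇒ aaaaaaaaaaSuuuuuuuuuu ⇒ aaaaaaaaaaauuuuuuuuuuu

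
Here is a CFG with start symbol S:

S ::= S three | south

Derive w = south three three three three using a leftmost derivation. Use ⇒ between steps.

S ⇒ S three ⇒ S three three ⇒ S three three three ⇒ S three three three three ⇒ south three three three three

S ⇒ S three   [S ::= S three]
S three ⇒ S three three   [S ::= S three]
S three three ⇒ S three three three   [S ::= S three]
S three three three ⇒ S three three three three   [S ::= S three]
S three three three three ⇒ south three three three three   [S ::= south]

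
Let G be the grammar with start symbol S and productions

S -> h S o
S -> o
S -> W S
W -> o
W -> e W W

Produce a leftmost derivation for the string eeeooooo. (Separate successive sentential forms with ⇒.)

S ⇒ WS ⇒ eWWS ⇒ eeWWWS ⇒ eeeWWWWS ⇒ eeeoWWWS ⇒ eeeooWWS ⇒ eeeoooWS ⇒ eeeooooS ⇒ eeeooooo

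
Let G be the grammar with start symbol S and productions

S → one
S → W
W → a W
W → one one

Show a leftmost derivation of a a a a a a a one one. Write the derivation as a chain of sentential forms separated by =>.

S => W => a W => a a W => a a a W => a a a a W => a a a a a W => a a a a a a W => a a a a a a a W => a a a a a a a one one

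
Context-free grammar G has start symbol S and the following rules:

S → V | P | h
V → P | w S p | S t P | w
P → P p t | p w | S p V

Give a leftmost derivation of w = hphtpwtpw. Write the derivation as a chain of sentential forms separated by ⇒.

S ⇒ V   [S → V]
V ⇒ StP   [V → S t P]
StP ⇒ VtP   [S → V]
VtP ⇒ PtP   [V → P]
PtP ⇒ SpVtP   [P → S p V]
SpVtP ⇒ hpVtP   [S → h]
hpVtP ⇒ hpStPtP   [V → S t P]
hpStPtP ⇒ hphtPtP   [S → h]
hphtPtP ⇒ hphtpwtP   [P → p w]
hphtpwtP ⇒ hphtpwtpw   [P → p w]

S ⇒ V ⇒ StP ⇒ VtP ⇒ PtP ⇒ SpVtP ⇒ hpVtP ⇒ hpStPtP ⇒ hphtPtP ⇒ hphtpwtP ⇒ hphtpwtpw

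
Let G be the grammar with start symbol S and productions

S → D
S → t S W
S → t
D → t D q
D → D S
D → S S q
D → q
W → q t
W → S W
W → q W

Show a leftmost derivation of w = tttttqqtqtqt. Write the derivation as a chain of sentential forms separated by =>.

S => tSW => ttSWW => tttSWWW => tttDWWW => tttSSqWWW => ttttSqWWW => tttttqWWW => tttttqqtWW => tttttqqtqtW => tttttqqtqtqt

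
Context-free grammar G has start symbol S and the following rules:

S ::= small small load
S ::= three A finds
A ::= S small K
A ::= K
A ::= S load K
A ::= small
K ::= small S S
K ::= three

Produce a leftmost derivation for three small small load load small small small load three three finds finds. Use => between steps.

S => three A finds   [S ::= three A finds]
three A finds => three S load K finds   [A ::= S load K]
three S load K finds => three small small load load K finds   [S ::= small small load]
three small small load load K finds => three small small load load small S S finds   [K ::= small S S]
three small small load load small S S finds => three small small load load small small small load S finds   [S ::= small small load]
three small small load load small small small load S finds => three small small load load small small small load three A finds finds   [S ::= three A finds]
three small small load load small small small load three A finds finds => three small small load load small small small load three K finds finds   [A ::= K]
three small small load load small small small load three K finds finds => three small small load load small small small load three three finds finds   [K ::= three]

S => three A finds => three S load K finds => three small small load load K finds => three small small load load small S S finds => three small small load load small small small load S finds => three small small load load small small small load three A finds finds => three small small load load small small small load three K finds finds => three small small load load small small small load three three finds finds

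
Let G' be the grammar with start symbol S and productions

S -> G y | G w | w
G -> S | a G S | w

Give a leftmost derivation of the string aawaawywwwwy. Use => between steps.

S=>Gy=>aGSy=>aaGSSy=>aaSSSy=>aawSSy=>aawGwSy=>aawaGSwSy=>aawaaGSSwSy=>aawaaSSSwSy=>aawaaGySSwSy=>aawaawySSwSy=>aawaawywSwSy=>aawaawywwwSy=>aawaawywwwwy

S => Gy   [S -> G y]
Gy => aGSy   [G -> a G S]
aGSy => aaGSSy   [G -> a G S]
aaGSSy => aaSSSy   [G -> S]
aaSSSy => aawSSy   [S -> w]
aawSSy => aawGwSy   [S -> G w]
aawGwSy => aawaGSwSy   [G -> a G S]
aawaGSwSy => aawaaGSSwSy   [G -> a G S]
aawaaGSSwSy => aawaaSSSwSy   [G -> S]
aawaaSSSwSy => aawaaGySSwSy   [S -> G y]
aawaaGySSwSy => aawaawySSwSy   [G -> w]
aawaawySSwSy => aawaawywSwSy   [S -> w]
aawaawywSwSy => aawaawywwwSy   [S -> w]
aawaawywwwSy => aawaawywwwwy   [S -> w]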